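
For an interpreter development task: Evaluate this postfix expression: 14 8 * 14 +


Processing tokens left to right:
Push 14, Push 8
Pop 14 and 8, compute 14 * 8 = 112, push 112
Push 14
Pop 112 and 14, compute 112 + 14 = 126, push 126
Stack result: 126

126


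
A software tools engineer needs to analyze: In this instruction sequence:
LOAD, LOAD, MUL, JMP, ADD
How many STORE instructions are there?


Scanning instruction sequence for STORE:
  Position 1: LOAD
  Position 2: LOAD
  Position 3: MUL
  Position 4: JMP
  Position 5: ADD
Matches at positions: []
Total STORE count: 0

0


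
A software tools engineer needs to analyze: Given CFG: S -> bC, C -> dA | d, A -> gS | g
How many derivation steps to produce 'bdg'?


Grammar: S -> bC, C -> dA | d, A -> gS | g
Deriving 'bdg':
Step 1: S -> bC => bC
Step 2: C -> dA => bdA
Step 3: A -> g => bdg
Total derivation steps: 3

3


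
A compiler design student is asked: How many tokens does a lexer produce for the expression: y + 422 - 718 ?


Scanning 'y + 422 - 718'
Token 1: 'y' -> identifier
Token 2: '+' -> operator
Token 3: '422' -> integer_literal
Token 4: '-' -> operator
Token 5: '718' -> integer_literal
Total tokens: 5

5


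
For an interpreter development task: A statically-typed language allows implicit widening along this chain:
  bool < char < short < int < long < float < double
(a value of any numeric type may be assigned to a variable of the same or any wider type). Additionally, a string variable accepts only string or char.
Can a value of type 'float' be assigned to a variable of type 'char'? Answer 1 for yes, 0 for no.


Target variable type: char
Source value type: float
Numeric ranks: float=5, char=1
Widening allowed iff rank(source) <= rank(target): 5 <= 1? No
Result: 0

0


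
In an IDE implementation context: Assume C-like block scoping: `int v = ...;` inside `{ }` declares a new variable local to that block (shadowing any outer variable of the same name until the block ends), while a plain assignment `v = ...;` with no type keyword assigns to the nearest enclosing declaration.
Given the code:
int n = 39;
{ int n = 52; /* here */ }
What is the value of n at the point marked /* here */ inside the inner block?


Analyzing scoping rules:
Outer scope: declares n = 39
Inner block: 'int n = 52;' declares a NEW n that shadows the outer one
Inside the block the inner declaration is in scope -> 52
Result: 52

52


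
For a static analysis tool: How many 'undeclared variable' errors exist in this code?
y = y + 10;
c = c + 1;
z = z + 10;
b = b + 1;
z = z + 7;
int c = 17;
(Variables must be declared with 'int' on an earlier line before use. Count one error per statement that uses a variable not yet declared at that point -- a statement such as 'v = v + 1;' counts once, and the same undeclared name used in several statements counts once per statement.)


Scanning code line by line:
  Line 1: use 'y' -> ERROR (undeclared)
  Line 2: use 'c' -> ERROR (undeclared)
  Line 3: use 'z' -> ERROR (undeclared)
  Line 4: use 'b' -> ERROR (undeclared)
  Line 5: use 'z' -> ERROR (undeclared)
  Line 6: declare 'c' -> declared = ['c']
Total undeclared variable errors: 5

5


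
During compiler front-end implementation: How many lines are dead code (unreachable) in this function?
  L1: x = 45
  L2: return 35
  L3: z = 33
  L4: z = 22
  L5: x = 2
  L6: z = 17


Analyzing control flow:
  L1: reachable (before return)
  L2: reachable (return statement)
  L3: DEAD (after return at L2)
  L4: DEAD (after return at L2)
  L5: DEAD (after return at L2)
  L6: DEAD (after return at L2)
Return at L2, total lines = 6
Dead lines: L3 through L6
Count: 4

4


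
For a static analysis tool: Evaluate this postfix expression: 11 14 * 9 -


Processing tokens left to right:
Push 11, Push 14
Pop 11 and 14, compute 11 * 14 = 154, push 154
Push 9
Pop 154 and 9, compute 154 - 9 = 145, push 145
Stack result: 145

145


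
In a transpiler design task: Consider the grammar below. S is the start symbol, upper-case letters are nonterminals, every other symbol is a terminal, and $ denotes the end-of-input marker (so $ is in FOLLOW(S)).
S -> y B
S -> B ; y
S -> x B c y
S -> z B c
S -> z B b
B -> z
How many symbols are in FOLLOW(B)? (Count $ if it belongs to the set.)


S is the start symbol and does not occur in any rule body, so FOLLOW(S) = {$}.
Examining every occurrence of B in a rule body:
  S -> y B : B is at the right end -> add FOLLOW(S) = {$}
  S -> B ; y : B is followed by terminal ';' -> add ';'
  S -> x B c y : B is followed by terminal 'c' -> add 'c'
  S -> z B c : B is followed by terminal 'c' -> add 'c' (already in the set)
  S -> z B b : B is followed by terminal 'b' -> add 'b'
  B -> z : B does not occur in the body -> contributes nothing
FOLLOW(B) = {;, b, c, $}
Count: 4

4


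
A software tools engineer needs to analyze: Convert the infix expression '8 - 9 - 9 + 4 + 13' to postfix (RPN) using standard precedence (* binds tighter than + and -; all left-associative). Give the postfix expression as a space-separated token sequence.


Applying the shunting-yard algorithm:
  Operand 8 -> output
  Push '-' onto operator stack -> op-stack: [-]
  Operand 9 -> output
  See '-' (prec 1); top '-' (prec 1) >= it -> pop '-' to output
  Push '-' onto operator stack -> op-stack: [-]
  Operand 9 -> output
  See '+' (prec 1); top '-' (prec 1) >= it -> pop '-' to output
  Push '+' onto operator stack -> op-stack: [+]
  Operand 4 -> output
  See '+' (prec 1); top '+' (prec 1) >= it -> pop '+' to output
  Push '+' onto operator stack -> op-stack: [+]
  Operand 13 -> output
  End of input: pop '+' to output
Postfix result: 8 9 - 9 - 4 + 13 +

8 9 - 9 - 4 + 13 +


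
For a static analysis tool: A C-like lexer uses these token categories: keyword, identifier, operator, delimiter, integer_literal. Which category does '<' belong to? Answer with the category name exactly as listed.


Token: '<'
Checking categories:
  identifier: no
  integer_literal: no
  operator: YES
  keyword: no
  delimiter: no
Category: operator

operator


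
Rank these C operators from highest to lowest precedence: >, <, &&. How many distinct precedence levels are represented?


Looking up precedence for each operator:
  > -> precedence 4
  < -> precedence 4
  && -> precedence 2
Sorted highest to lowest: >, <, &&
Distinct precedence values: [4, 2]
Number of distinct levels: 2

2


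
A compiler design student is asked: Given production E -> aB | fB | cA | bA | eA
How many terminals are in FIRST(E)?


Production: E -> aB | fB | cA | bA | eA
Examining each alternative for leading terminals:
  E -> aB : first terminal = 'a'
  E -> fB : first terminal = 'f'
  E -> cA : first terminal = 'c'
  E -> bA : first terminal = 'b'
  E -> eA : first terminal = 'e'
FIRST(E) = {a, b, c, e, f}
Count: 5

5


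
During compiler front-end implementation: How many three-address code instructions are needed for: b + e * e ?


Expression: b + e * e
Generating three-address code (respecting * over +/- precedence):
  Instruction 1: t1 = e * e
  Instruction 2: t2 = b + t1
Total instructions: 2

2


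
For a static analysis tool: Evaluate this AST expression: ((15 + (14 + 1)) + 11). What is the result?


Expression: ((15 + (14 + 1)) + 11)
Evaluating step by step:
  14 + 1 = 15
  15 + 15 = 30
  30 + 11 = 41
Result: 41

41


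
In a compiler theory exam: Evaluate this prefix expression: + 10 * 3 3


Parsing prefix expression: + 10 * 3 3
Step 1: Innermost operation '* 3 3'
  3 * 3 = 9
Step 2: Outer operation '+ 10 [9]'
  10 + 9 = 19

19


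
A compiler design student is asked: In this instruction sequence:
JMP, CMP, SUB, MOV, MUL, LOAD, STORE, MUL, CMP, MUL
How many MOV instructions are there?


Scanning instruction sequence for MOV:
  Position 1: JMP
  Position 2: CMP
  Position 3: SUB
  Position 4: MOV <- MATCH
  Position 5: MUL
  Position 6: LOAD
  Position 7: STORE
  Position 8: MUL
  Position 9: CMP
  Position 10: MUL
Matches at positions: [4]
Total MOV count: 1

1


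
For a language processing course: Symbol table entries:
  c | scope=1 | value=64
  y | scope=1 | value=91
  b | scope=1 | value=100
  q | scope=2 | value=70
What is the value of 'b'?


Searching symbol table for 'b':
  c | scope=1 | value=64
  y | scope=1 | value=91
  b | scope=1 | value=100 <- MATCH
  q | scope=2 | value=70
Found 'b' at scope 1 with value 100

100


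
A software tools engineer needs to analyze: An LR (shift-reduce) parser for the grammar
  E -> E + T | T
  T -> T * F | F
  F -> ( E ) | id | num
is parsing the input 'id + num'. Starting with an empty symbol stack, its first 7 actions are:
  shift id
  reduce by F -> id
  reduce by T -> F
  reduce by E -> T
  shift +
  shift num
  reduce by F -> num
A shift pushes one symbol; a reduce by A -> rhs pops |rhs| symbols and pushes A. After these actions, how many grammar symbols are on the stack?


Tracking the symbol stack through each action:
  Action 1: shift 'id' : push -> stack = [id] (size 1)
  Action 2: reduce by F -> id : pop 1, push F -> stack = [F] (size 1)
  Action 3: reduce by T -> F : pop 1, push T -> stack = [T] (size 1)
  Action 4: reduce by E -> T : pop 1, push E -> stack = [E] (size 1)
  Action 5: shift '+' : push -> stack = [E, +] (size 2)
  Action 6: shift 'num' : push -> stack = [E, +, num] (size 3)
  Action 7: reduce by F -> num : pop 1, push F -> stack = [E, +, F] (size 3)
Final stack size: 3

3


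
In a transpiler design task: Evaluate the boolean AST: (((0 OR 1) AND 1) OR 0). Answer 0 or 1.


Step 1: Evaluate inner node
  0 OR 1 = 1
Step 2: Evaluate next node
  1 AND 1 = 1
Step 3: Evaluate root node
  1 OR 0 = 1

1


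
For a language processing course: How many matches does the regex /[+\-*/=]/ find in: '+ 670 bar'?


Pattern: /[+\-*/=]/ (operators)
Input: '+ 670 bar'
Scanning for matches:
  Match 1: '+'
Total matches: 1

1


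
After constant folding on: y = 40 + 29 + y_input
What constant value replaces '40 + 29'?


Identifying constant sub-expression:
  Original: y = 40 + 29 + y_input
  40 and 29 are both compile-time constants
  Evaluating: 40 + 29 = 69
  After folding: y = 69 + y_input

69


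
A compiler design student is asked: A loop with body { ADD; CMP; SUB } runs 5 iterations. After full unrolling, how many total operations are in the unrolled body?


Loop body operations: ADD, CMP, SUB (3 ops per iteration)
Unrolling 5 iterations:
  Iteration 1: ADD, CMP, SUB (3 ops)
  Iteration 2: ADD, CMP, SUB (3 ops)
  Iteration 3: ADD, CMP, SUB (3 ops)
  Iteration 4: ADD, CMP, SUB (3 ops)
  Iteration 5: ADD, CMP, SUB (3 ops)
Total: 5 iterations * 3 ops/iter = 15 operations

15


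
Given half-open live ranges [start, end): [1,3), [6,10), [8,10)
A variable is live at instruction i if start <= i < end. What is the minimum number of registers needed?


Live ranges:
  Var0: [1, 3)
  Var1: [6, 10)
  Var2: [8, 10)
Sweep-line events (position, delta, active):
  pos=1 start -> active=1
  pos=3 end -> active=0
  pos=6 start -> active=1
  pos=8 start -> active=2
  pos=10 end -> active=1
  pos=10 end -> active=0
Maximum simultaneous active: 2
Minimum registers needed: 2

2


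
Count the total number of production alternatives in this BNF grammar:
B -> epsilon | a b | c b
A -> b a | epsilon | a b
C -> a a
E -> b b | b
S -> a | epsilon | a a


Counting alternatives per rule:
  B: 3 alternative(s)
  A: 3 alternative(s)
  C: 1 alternative(s)
  E: 2 alternative(s)
  S: 3 alternative(s)
Sum: 3 + 3 + 1 + 2 + 3 = 12

12


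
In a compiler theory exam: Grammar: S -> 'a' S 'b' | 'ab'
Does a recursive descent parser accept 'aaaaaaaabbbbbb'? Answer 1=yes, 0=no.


Grammar accepts strings of the form a^n b^n (n >= 1)
Word: 'aaaaaaaabbbbbb'
Counting: 8 a's and 6 b's
Check: 8 == 6? No
Mismatch: a-count != b-count
Rejected

0


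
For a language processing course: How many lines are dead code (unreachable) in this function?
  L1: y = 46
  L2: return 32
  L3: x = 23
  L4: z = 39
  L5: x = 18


Analyzing control flow:
  L1: reachable (before return)
  L2: reachable (return statement)
  L3: DEAD (after return at L2)
  L4: DEAD (after return at L2)
  L5: DEAD (after return at L2)
Return at L2, total lines = 5
Dead lines: L3 through L5
Count: 3

3


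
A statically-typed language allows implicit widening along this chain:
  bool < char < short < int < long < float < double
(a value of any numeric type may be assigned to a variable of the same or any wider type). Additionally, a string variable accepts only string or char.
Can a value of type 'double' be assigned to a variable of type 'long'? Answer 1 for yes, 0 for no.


Target variable type: long
Source value type: double
Numeric ranks: double=6, long=4
Widening allowed iff rank(source) <= rank(target): 6 <= 4? No
Result: 0

0


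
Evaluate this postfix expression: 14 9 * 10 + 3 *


Processing tokens left to right:
Push 14, Push 9
Pop 14 and 9, compute 14 * 9 = 126, push 126
Push 10
Pop 126 and 10, compute 126 + 10 = 136, push 136
Push 3
Pop 136 and 3, compute 136 * 3 = 408, push 408
Stack result: 408

408


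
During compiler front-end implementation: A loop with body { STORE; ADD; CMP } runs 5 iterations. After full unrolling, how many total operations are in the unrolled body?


Loop body operations: STORE, ADD, CMP (3 ops per iteration)
Unrolling 5 iterations:
  Iteration 1: STORE, ADD, CMP (3 ops)
  Iteration 2: STORE, ADD, CMP (3 ops)
  Iteration 3: STORE, ADD, CMP (3 ops)
  Iteration 4: STORE, ADD, CMP (3 ops)
  Iteration 5: STORE, ADD, CMP (3 ops)
Total: 5 iterations * 3 ops/iter = 15 operations

15


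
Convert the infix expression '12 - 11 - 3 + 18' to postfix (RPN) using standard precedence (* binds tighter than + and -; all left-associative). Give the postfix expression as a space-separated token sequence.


Applying the shunting-yard algorithm:
  Operand 12 -> output
  Push '-' onto operator stack -> op-stack: [-]
  Operand 11 -> output
  See '-' (prec 1); top '-' (prec 1) >= it -> pop '-' to output
  Push '-' onto operator stack -> op-stack: [-]
  Operand 3 -> output
  See '+' (prec 1); top '-' (prec 1) >= it -> pop '-' to output
  Push '+' onto operator stack -> op-stack: [+]
  Operand 18 -> output
  End of input: pop '+' to output
Postfix result: 12 11 - 3 - 18 +

12 11 - 3 - 18 +


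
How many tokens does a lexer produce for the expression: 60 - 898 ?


Scanning '60 - 898'
Token 1: '60' -> integer_literal
Token 2: '-' -> operator
Token 3: '898' -> integer_literal
Total tokens: 3

3


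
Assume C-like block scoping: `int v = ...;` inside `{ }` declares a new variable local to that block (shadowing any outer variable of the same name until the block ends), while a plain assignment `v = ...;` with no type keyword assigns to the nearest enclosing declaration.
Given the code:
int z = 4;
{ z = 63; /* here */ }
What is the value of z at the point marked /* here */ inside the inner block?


Analyzing scoping rules:
Outer scope: declares z = 4
Inner block: 'z = 63;' has no type keyword, so it is an assignment to the outer z (no shadowing)
Inside the block, after the assignment -> 63
Result: 63

63


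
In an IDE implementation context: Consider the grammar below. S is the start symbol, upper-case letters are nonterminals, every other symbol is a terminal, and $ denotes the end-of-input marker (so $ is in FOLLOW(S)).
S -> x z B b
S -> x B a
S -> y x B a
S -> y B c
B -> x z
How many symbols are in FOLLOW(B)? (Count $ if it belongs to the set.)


S is the start symbol and does not occur in any rule body, so FOLLOW(S) = {$}.
Examining every occurrence of B in a rule body:
  S -> x z B b : B is followed by terminal 'b' -> add 'b'
  S -> x B a : B is followed by terminal 'a' -> add 'a'
  S -> y x B a : B is followed by terminal 'a' -> add 'a' (already in the set)
  S -> y B c : B is followed by terminal 'c' -> add 'c'
  B -> x z : B does not occur in the body -> contributes nothing
FOLLOW(B) = {a, b, c}
Count: 3

3


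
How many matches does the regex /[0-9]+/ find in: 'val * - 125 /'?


Pattern: /[0-9]+/ (int literals)
Input: 'val * - 125 /'
Scanning for matches:
  Match 1: '125'
Total matches: 1

1


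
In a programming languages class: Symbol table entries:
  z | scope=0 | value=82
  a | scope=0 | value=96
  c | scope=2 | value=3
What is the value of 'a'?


Searching symbol table for 'a':
  z | scope=0 | value=82
  a | scope=0 | value=96 <- MATCH
  c | scope=2 | value=3
Found 'a' at scope 0 with value 96

96


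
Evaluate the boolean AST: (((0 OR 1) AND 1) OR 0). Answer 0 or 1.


Step 1: Evaluate inner node
  0 OR 1 = 1
Step 2: Evaluate next node
  1 AND 1 = 1
Step 3: Evaluate root node
  1 OR 0 = 1

1


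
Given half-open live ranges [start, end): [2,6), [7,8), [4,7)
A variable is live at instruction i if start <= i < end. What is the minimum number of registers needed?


Live ranges:
  Var0: [2, 6)
  Var1: [7, 8)
  Var2: [4, 7)
Sweep-line events (position, delta, active):
  pos=2 start -> active=1
  pos=4 start -> active=2
  pos=6 end -> active=1
  pos=7 end -> active=0
  pos=7 start -> active=1
  pos=8 end -> active=0
Maximum simultaneous active: 2
Minimum registers needed: 2

2


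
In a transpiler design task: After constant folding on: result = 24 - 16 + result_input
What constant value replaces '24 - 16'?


Identifying constant sub-expression:
  Original: result = 24 - 16 + result_input
  24 and 16 are both compile-time constants
  Evaluating: 24 - 16 = 8
  After folding: result = 8 + result_input

8


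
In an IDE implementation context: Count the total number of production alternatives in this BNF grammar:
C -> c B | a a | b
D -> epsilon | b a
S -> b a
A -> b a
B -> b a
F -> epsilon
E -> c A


Counting alternatives per rule:
  C: 3 alternative(s)
  D: 2 alternative(s)
  S: 1 alternative(s)
  A: 1 alternative(s)
  B: 1 alternative(s)
  F: 1 alternative(s)
  E: 1 alternative(s)
Sum: 3 + 2 + 1 + 1 + 1 + 1 + 1 = 10

10


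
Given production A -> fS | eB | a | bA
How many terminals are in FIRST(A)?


Production: A -> fS | eB | a | bA
Examining each alternative for leading terminals:
  A -> fS : first terminal = 'f'
  A -> eB : first terminal = 'e'
  A -> a : first terminal = 'a'
  A -> bA : first terminal = 'b'
FIRST(A) = {a, b, e, f}
Count: 4

4


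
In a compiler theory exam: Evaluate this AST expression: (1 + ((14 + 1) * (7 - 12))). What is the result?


Expression: (1 + ((14 + 1) * (7 - 12)))
Evaluating step by step:
  14 + 1 = 15
  7 - 12 = -5
  15 * -5 = -75
  1 + -75 = -74
Result: -74

-74


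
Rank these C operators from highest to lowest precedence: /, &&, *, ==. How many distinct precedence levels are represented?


Looking up precedence for each operator:
  / -> precedence 6
  && -> precedence 2
  * -> precedence 6
  == -> precedence 3
Sorted highest to lowest: /, *, ==, &&
Distinct precedence values: [6, 3, 2]
Number of distinct levels: 3

3


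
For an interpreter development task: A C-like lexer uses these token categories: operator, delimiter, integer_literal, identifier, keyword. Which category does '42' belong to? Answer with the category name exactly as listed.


Token: '42'
Checking categories:
  identifier: no
  integer_literal: YES
  operator: no
  keyword: no
  delimiter: no
Category: integer_literal

integer_literal


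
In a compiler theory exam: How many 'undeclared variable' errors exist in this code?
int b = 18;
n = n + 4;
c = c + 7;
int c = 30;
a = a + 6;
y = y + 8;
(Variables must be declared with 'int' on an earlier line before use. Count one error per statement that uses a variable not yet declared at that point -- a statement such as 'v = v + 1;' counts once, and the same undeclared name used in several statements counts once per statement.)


Scanning code line by line:
  Line 1: declare 'b' -> declared = ['b']
  Line 2: use 'n' -> ERROR (undeclared)
  Line 3: use 'c' -> ERROR (undeclared)
  Line 4: declare 'c' -> declared = ['b', 'c']
  Line 5: use 'a' -> ERROR (undeclared)
  Line 6: use 'y' -> ERROR (undeclared)
Total undeclared variable errors: 4

4


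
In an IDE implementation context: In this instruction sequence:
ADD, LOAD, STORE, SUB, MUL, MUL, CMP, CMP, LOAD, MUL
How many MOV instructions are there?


Scanning instruction sequence for MOV:
  Position 1: ADD
  Position 2: LOAD
  Position 3: STORE
  Position 4: SUB
  Position 5: MUL
  Position 6: MUL
  Position 7: CMP
  Position 8: CMP
  Position 9: LOAD
  Position 10: MUL
Matches at positions: []
Total MOV count: 0

0


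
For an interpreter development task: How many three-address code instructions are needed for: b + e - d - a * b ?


Expression: b + e - d - a * b
Generating three-address code (respecting * over +/- precedence):
  Instruction 1: t1 = a * b
  Instruction 2: t2 = b + e
  Instruction 3: t3 = t2 - d
  Instruction 4: t4 = t3 - t1
Total instructions: 4

4


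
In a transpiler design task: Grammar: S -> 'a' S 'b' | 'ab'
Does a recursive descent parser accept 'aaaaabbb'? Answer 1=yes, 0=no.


Grammar accepts strings of the form a^n b^n (n >= 1)
Word: 'aaaaabbb'
Counting: 5 a's and 3 b's
Check: 5 == 3? No
Mismatch: a-count != b-count
Rejected

0


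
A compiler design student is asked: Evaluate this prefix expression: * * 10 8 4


Parsing prefix expression: * * 10 8 4
Step 1: Innermost operation '* 10 8'
  10 * 8 = 80
Step 2: Outer operation '* [80] 4'
  80 * 4 = 320

320


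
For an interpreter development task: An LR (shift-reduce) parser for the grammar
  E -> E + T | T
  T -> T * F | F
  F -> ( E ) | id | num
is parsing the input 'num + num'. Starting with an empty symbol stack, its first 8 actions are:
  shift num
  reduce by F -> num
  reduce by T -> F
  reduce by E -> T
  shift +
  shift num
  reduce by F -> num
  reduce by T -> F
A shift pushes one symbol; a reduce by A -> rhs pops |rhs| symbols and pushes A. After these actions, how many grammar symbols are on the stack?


Tracking the symbol stack through each action:
  Action 1: shift 'num' : push -> stack = [num] (size 1)
  Action 2: reduce by F -> num : pop 1, push F -> stack = [F] (size 1)
  Action 3: reduce by T -> F : pop 1, push T -> stack = [T] (size 1)
  Action 4: reduce by E -> T : pop 1, push E -> stack = [E] (size 1)
  Action 5: shift '+' : push -> stack = [E, +] (size 2)
  Action 6: shift 'num' : push -> stack = [E, +, num] (size 3)
  Action 7: reduce by F -> num : pop 1, push F -> stack = [E, +, F] (size 3)
  Action 8: reduce by T -> F : pop 1, push T -> stack = [E, +, T] (size 3)
Final stack size: 3

3


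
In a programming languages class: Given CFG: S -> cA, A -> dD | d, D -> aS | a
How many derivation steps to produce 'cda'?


Grammar: S -> cA, A -> dD | d, D -> aS | a
Deriving 'cda':
Step 1: S -> cA => cA
Step 2: A -> dD => cdD
Step 3: D -> a => cda
Total derivation steps: 3

3


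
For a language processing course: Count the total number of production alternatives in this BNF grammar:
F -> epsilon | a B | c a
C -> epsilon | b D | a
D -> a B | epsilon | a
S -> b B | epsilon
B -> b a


Counting alternatives per rule:
  F: 3 alternative(s)
  C: 3 alternative(s)
  D: 3 alternative(s)
  S: 2 alternative(s)
  B: 1 alternative(s)
Sum: 3 + 3 + 3 + 2 + 1 = 12

12


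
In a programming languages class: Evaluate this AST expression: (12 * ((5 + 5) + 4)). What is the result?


Expression: (12 * ((5 + 5) + 4))
Evaluating step by step:
  5 + 5 = 10
  10 + 4 = 14
  12 * 14 = 168
Result: 168

168


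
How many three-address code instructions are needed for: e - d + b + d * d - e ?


Expression: e - d + b + d * d - e
Generating three-address code (respecting * over +/- precedence):
  Instruction 1: t1 = d * d
  Instruction 2: t2 = e - d
  Instruction 3: t3 = t2 + b
  Instruction 4: t4 = t3 + t1
  Instruction 5: t5 = t4 - e
Total instructions: 5

5


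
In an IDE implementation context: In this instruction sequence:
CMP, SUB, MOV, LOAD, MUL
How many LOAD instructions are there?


Scanning instruction sequence for LOAD:
  Position 1: CMP
  Position 2: SUB
  Position 3: MOV
  Position 4: LOAD <- MATCH
  Position 5: MUL
Matches at positions: [4]
Total LOAD count: 1

1


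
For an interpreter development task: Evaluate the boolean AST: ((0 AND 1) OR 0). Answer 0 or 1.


Step 1: Evaluate inner node
  0 AND 1 = 0
Step 2: Evaluate root node
  0 OR 0 = 0

0


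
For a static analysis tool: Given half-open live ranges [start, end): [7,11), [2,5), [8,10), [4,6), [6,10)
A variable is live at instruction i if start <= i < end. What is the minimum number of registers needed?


Live ranges:
  Var0: [7, 11)
  Var1: [2, 5)
  Var2: [8, 10)
  Var3: [4, 6)
  Var4: [6, 10)
Sweep-line events (position, delta, active):
  pos=2 start -> active=1
  pos=4 start -> active=2
  pos=5 end -> active=1
  pos=6 end -> active=0
  pos=6 start -> active=1
  pos=7 start -> active=2
  pos=8 start -> active=3
  pos=10 end -> active=2
  pos=10 end -> active=1
  pos=11 end -> active=0
Maximum simultaneous active: 3
Minimum registers needed: 3

3


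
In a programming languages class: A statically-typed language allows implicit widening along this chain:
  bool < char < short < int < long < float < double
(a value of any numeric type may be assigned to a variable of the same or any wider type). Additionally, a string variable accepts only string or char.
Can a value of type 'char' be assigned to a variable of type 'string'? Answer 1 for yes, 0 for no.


Target variable type: string
Source value type: char
Rule: string accepts only {string, char}
  source 'char' in {string, char}? Yes
Result: 1

1


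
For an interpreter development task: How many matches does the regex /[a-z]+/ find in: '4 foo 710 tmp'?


Pattern: /[a-z]+/ (identifiers)
Input: '4 foo 710 tmp'
Scanning for matches:
  Match 1: 'foo'
  Match 2: 'tmp'
Total matches: 2

2


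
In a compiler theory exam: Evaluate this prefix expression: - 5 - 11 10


Parsing prefix expression: - 5 - 11 10
Step 1: Innermost operation '- 11 10'
  11 - 10 = 1
Step 2: Outer operation '- 5 [1]'
  5 - 1 = 4

4


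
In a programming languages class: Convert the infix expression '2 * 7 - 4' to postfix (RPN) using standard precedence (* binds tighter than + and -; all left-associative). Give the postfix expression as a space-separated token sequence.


Applying the shunting-yard algorithm:
  Operand 2 -> output
  Push '*' onto operator stack -> op-stack: [*]
  Operand 7 -> output
  See '-' (prec 1); top '*' (prec 2) >= it -> pop '*' to output
  Push '-' onto operator stack -> op-stack: [-]
  Operand 4 -> output
  End of input: pop '-' to output
Postfix result: 2 7 * 4 -

2 7 * 4 -


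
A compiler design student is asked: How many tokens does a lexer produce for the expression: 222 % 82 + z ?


Scanning '222 % 82 + z'
Token 1: '222' -> integer_literal
Token 2: '%' -> operator
Token 3: '82' -> integer_literal
Token 4: '+' -> operator
Token 5: 'z' -> identifier
Total tokens: 5

5


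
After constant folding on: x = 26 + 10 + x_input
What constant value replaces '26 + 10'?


Identifying constant sub-expression:
  Original: x = 26 + 10 + x_input
  26 and 10 are both compile-time constants
  Evaluating: 26 + 10 = 36
  After folding: x = 36 + x_input

36


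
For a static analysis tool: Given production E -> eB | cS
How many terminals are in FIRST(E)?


Production: E -> eB | cS
Examining each alternative for leading terminals:
  E -> eB : first terminal = 'e'
  E -> cS : first terminal = 'c'
FIRST(E) = {c, e}
Count: 2

2


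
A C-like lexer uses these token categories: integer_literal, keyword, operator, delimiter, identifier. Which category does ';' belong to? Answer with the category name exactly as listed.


Token: ';'
Checking categories:
  identifier: no
  integer_literal: no
  operator: no
  keyword: no
  delimiter: YES
Category: delimiter

delimiter


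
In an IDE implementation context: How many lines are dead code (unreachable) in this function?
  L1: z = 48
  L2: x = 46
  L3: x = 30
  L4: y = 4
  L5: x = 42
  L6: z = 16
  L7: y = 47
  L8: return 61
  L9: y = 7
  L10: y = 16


Analyzing control flow:
  L1: reachable (before return)
  L2: reachable (before return)
  L3: reachable (before return)
  L4: reachable (before return)
  L5: reachable (before return)
  L6: reachable (before return)
  L7: reachable (before return)
  L8: reachable (return statement)
  L9: DEAD (after return at L8)
  L10: DEAD (after return at L8)
Return at L8, total lines = 10
Dead lines: L9 through L10
Count: 2

2


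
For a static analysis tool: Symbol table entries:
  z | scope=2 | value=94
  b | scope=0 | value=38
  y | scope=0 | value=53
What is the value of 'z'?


Searching symbol table for 'z':
  z | scope=2 | value=94 <- MATCH
  b | scope=0 | value=38
  y | scope=0 | value=53
Found 'z' at scope 2 with value 94

94


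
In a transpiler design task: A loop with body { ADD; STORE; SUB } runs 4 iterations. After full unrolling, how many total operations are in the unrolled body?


Loop body operations: ADD, STORE, SUB (3 ops per iteration)
Unrolling 4 iterations:
  Iteration 1: ADD, STORE, SUB (3 ops)
  Iteration 2: ADD, STORE, SUB (3 ops)
  Iteration 3: ADD, STORE, SUB (3 ops)
  Iteration 4: ADD, STORE, SUB (3 ops)
Total: 4 iterations * 3 ops/iter = 12 operations

12


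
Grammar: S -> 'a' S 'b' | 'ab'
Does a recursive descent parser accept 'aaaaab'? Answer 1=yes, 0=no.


Grammar accepts strings of the form a^n b^n (n >= 1)
Word: 'aaaaab'
Counting: 5 a's and 1 b's
Check: 5 == 1? No
Mismatch: a-count != b-count
Rejected

0


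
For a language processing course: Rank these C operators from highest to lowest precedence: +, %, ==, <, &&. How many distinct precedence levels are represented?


Looking up precedence for each operator:
  + -> precedence 5
  % -> precedence 6
  == -> precedence 3
  < -> precedence 4
  && -> precedence 2
Sorted highest to lowest: %, +, <, ==, &&
Distinct precedence values: [6, 5, 4, 3, 2]
Number of distinct levels: 5

5


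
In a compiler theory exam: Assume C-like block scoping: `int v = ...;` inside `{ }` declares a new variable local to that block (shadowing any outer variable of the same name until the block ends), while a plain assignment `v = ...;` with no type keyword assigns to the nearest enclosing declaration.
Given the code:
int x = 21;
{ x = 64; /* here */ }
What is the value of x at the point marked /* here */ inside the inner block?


Analyzing scoping rules:
Outer scope: declares x = 21
Inner block: 'x = 64;' has no type keyword, so it is an assignment to the outer x (no shadowing)
Inside the block, after the assignment -> 64
Result: 64

64


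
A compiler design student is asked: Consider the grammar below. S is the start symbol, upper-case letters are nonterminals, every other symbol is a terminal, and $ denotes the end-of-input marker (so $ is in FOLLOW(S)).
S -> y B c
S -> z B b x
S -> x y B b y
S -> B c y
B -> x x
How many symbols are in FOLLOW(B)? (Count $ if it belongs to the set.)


S is the start symbol and does not occur in any rule body, so FOLLOW(S) = {$}.
Examining every occurrence of B in a rule body:
  S -> y B c : B is followed by terminal 'c' -> add 'c'
  S -> z B b x : B is followed by terminal 'b' -> add 'b'
  S -> x y B b y : B is followed by terminal 'b' -> add 'b' (already in the set)
  S -> B c y : B is followed by terminal 'c' -> add 'c' (already in the set)
  B -> x x : B does not occur in the body -> contributes nothing
FOLLOW(B) = {b, c}
Count: 2

2


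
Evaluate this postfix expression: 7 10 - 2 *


Processing tokens left to right:
Push 7, Push 10
Pop 7 and 10, compute 7 - 10 = -3, push -3
Push 2
Pop -3 and 2, compute -3 * 2 = -6, push -6
Stack result: -6

-6


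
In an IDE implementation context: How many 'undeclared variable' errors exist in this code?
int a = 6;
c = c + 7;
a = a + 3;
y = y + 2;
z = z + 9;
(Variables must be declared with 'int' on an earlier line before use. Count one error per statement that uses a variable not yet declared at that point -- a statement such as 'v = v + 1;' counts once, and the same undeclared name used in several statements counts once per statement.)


Scanning code line by line:
  Line 1: declare 'a' -> declared = ['a']
  Line 2: use 'c' -> ERROR (undeclared)
  Line 3: use 'a' -> OK (declared)
  Line 4: use 'y' -> ERROR (undeclared)
  Line 5: use 'z' -> ERROR (undeclared)
Total undeclared variable errors: 3

3


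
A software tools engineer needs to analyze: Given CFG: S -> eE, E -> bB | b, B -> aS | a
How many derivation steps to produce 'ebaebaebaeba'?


Grammar: S -> eE, E -> bB | b, B -> aS | a
Deriving 'ebaebaebaeba':
Step 1: S -> eE => eE
Step 2: E -> bB => ebB
Step 3: B -> aS => ebaS
Step 4: S -> eE => ebaeE
Step 5: E -> bB => ebaebB
Step 6: B -> aS => ebaebaS
Step 7: S -> eE => ebaebaeE
Step 8: E -> bB => ebaebaebB
Step 9: B -> aS => ebaebaebaS
Step 10: S -> eE => ebaebaebaeE
Step 11: E -> bB => ebaebaebaebB
Step 12: B -> a => ebaebaebaeba
Total derivation steps: 12

12


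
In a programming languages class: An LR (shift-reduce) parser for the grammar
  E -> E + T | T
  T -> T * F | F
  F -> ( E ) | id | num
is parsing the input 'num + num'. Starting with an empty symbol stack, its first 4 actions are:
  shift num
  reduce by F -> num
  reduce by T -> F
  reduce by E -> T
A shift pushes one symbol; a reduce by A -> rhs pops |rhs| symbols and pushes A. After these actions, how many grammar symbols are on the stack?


Tracking the symbol stack through each action:
  Action 1: shift 'num' : push -> stack = [num] (size 1)
  Action 2: reduce by F -> num : pop 1, push F -> stack = [F] (size 1)
  Action 3: reduce by T -> F : pop 1, push T -> stack = [T] (size 1)
  Action 4: reduce by E -> T : pop 1, push E -> stack = [E] (size 1)
Final stack size: 1

1


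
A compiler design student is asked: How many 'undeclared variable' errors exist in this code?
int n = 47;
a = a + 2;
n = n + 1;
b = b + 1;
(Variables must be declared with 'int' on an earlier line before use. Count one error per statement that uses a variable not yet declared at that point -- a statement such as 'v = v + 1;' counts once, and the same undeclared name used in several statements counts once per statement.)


Scanning code line by line:
  Line 1: declare 'n' -> declared = ['n']
  Line 2: use 'a' -> ERROR (undeclared)
  Line 3: use 'n' -> OK (declared)
  Line 4: use 'b' -> ERROR (undeclared)
Total undeclared variable errors: 2

2


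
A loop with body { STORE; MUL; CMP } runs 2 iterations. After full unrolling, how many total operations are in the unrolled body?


Loop body operations: STORE, MUL, CMP (3 ops per iteration)
Unrolling 2 iterations:
  Iteration 1: STORE, MUL, CMP (3 ops)
  Iteration 2: STORE, MUL, CMP (3 ops)
Total: 2 iterations * 3 ops/iter = 6 operations

6


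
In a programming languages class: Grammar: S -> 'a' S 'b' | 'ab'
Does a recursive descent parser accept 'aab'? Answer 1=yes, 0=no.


Grammar accepts strings of the form a^n b^n (n >= 1)
Word: 'aab'
Counting: 2 a's and 1 b's
Check: 2 == 1? No
Mismatch: a-count != b-count
Rejected

0


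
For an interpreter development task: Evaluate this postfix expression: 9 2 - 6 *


Processing tokens left to right:
Push 9, Push 2
Pop 9 and 2, compute 9 - 2 = 7, push 7
Push 6
Pop 7 and 6, compute 7 * 6 = 42, push 42
Stack result: 42

42


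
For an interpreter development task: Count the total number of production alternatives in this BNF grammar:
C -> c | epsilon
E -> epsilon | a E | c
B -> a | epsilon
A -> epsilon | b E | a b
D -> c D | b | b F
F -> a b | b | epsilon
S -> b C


Counting alternatives per rule:
  C: 2 alternative(s)
  E: 3 alternative(s)
  B: 2 alternative(s)
  A: 3 alternative(s)
  D: 3 alternative(s)
  F: 3 alternative(s)
  S: 1 alternative(s)
Sum: 2 + 3 + 2 + 3 + 3 + 3 + 1 = 17

17


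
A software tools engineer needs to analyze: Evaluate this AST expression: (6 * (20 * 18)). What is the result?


Expression: (6 * (20 * 18))
Evaluating step by step:
  20 * 18 = 360
  6 * 360 = 2160
Result: 2160

2160


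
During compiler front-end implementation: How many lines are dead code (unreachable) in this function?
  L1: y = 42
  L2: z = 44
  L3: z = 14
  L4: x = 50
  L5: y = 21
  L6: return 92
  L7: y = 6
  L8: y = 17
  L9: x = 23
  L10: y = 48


Analyzing control flow:
  L1: reachable (before return)
  L2: reachable (before return)
  L3: reachable (before return)
  L4: reachable (before return)
  L5: reachable (before return)
  L6: reachable (return statement)
  L7: DEAD (after return at L6)
  L8: DEAD (after return at L6)
  L9: DEAD (after return at L6)
  L10: DEAD (after return at L6)
Return at L6, total lines = 10
Dead lines: L7 through L10
Count: 4

4


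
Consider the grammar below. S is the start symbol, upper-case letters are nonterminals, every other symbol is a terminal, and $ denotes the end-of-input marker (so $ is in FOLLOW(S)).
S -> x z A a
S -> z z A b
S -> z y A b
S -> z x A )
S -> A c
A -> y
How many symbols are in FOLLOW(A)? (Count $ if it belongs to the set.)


S is the start symbol and does not occur in any rule body, so FOLLOW(S) = {$}.
Examining every occurrence of A in a rule body:
  S -> x z A a : A is followed by terminal 'a' -> add 'a'
  S -> z z A b : A is followed by terminal 'b' -> add 'b'
  S -> z y A b : A is followed by terminal 'b' -> add 'b' (already in the set)
  S -> z x A ) : A is followed by terminal ')' -> add ')'
  S -> A c : A is followed by terminal 'c' -> add 'c'
  A -> y : A does not occur in the body -> contributes nothing
FOLLOW(A) = {), a, b, c}
Count: 4

4


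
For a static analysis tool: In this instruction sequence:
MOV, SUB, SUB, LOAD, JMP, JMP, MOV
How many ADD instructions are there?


Scanning instruction sequence for ADD:
  Position 1: MOV
  Position 2: SUB
  Position 3: SUB
  Position 4: LOAD
  Position 5: JMP
  Position 6: JMP
  Position 7: MOV
Matches at positions: []
Total ADD count: 0

0


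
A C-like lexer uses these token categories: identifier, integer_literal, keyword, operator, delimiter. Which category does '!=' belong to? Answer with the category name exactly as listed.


Token: '!='
Checking categories:
  identifier: no
  integer_literal: no
  operator: YES
  keyword: no
  delimiter: no
Category: operator

operator


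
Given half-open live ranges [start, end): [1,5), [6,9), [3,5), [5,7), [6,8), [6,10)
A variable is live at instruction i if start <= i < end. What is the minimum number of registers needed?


Live ranges:
  Var0: [1, 5)
  Var1: [6, 9)
  Var2: [3, 5)
  Var3: [5, 7)
  Var4: [6, 8)
  Var5: [6, 10)
Sweep-line events (position, delta, active):
  pos=1 start -> active=1
  pos=3 start -> active=2
  pos=5 end -> active=1
  pos=5 end -> active=0
  pos=5 start -> active=1
  pos=6 start -> active=2
  pos=6 start -> active=3
  pos=6 start -> active=4
  pos=7 end -> active=3
  pos=8 end -> active=2
  pos=9 end -> active=1
  pos=10 end -> active=0
Maximum simultaneous active: 4
Minimum registers needed: 4

4


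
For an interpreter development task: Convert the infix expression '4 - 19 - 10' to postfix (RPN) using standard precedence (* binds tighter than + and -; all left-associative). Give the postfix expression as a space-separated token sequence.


Applying the shunting-yard algorithm:
  Operand 4 -> output
  Push '-' onto operator stack -> op-stack: [-]
  Operand 19 -> output
  See '-' (prec 1); top '-' (prec 1) >= it -> pop '-' to output
  Push '-' onto operator stack -> op-stack: [-]
  Operand 10 -> output
  End of input: pop '-' to output
Postfix result: 4 19 - 10 -

4 19 - 10 -


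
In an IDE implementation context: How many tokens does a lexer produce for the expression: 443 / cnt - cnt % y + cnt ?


Scanning '443 / cnt - cnt % y + cnt'
Token 1: '443' -> integer_literal
Token 2: '/' -> operator
Token 3: 'cnt' -> identifier
Token 4: '-' -> operator
Token 5: 'cnt' -> identifier
Token 6: '%' -> operator
Token 7: 'y' -> identifier
Token 8: '+' -> operator
Token 9: 'cnt' -> identifier
Total tokens: 9

9


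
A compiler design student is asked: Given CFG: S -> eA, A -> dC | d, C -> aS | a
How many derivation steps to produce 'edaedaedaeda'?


Grammar: S -> eA, A -> dC | d, C -> aS | a
Deriving 'edaedaedaeda':
Step 1: S -> eA => eA
Step 2: A -> dC => edC
Step 3: C -> aS => edaS
Step 4: S -> eA => edaeA
Step 5: A -> dC => edaedC
Step 6: C -> aS => edaedaS
Step 7: S -> eA => edaedaeA
Step 8: A -> dC => edaedaedC
Step 9: C -> aS => edaedaedaS
Step 10: S -> eA => edaedaedaeA
Step 11: A -> dC => edaedaedaedC
Step 12: C -> a => edaedaedaeda
Total derivation steps: 12

12
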